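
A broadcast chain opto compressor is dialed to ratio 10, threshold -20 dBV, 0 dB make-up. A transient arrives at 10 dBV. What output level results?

-17 dBV

The input is 30 dB above the -20 dBV threshold.
10:1 compression reduces that to 30/10 = 3 dB over.
Output = -20 + 3 = -17 dBV.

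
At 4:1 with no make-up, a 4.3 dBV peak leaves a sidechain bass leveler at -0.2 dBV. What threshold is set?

Let T be the threshold. Output overshoot = (input overshoot)/R, so -0.2 − T = (4.3 − T)/4.
4·(-0.2 − T) = 4.3 − T → 3·T = -0.8 − 4.3 = -5.1.
T = -5.1/3 = -1.7 dBV.

-1.7 dBV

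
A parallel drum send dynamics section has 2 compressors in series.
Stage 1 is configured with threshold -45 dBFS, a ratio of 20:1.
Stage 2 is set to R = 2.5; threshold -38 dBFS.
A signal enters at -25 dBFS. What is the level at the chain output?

Stage 1: overshoot 20 dB → 20/20 = 1 dB → -44 dBFS.
Stage 2: below threshold (-44 ≤ -38); passes unchanged; output -44 dBFS.

-44 dBFS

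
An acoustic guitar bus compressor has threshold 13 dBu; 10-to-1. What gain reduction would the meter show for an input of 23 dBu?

23 dBu exceeds the threshold by 10 dB.
A 10:1 ratio leaves 1 dB of that excess.
GR = overshoot in − overshoot out = 10 − 1 = 9 dB.

9 dB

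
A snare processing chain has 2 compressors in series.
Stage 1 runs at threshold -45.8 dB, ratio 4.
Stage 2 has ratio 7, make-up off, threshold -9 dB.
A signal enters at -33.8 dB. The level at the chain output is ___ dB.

Stage 1: -33.8 dB is 12 dB over -45.8 dB; at 4:1 that becomes 3 dB over, giving -42.8 dB.
Stage 2: below threshold (-42.8 ≤ -9); passes unchanged; output -42.8 dB.

-42.8 dB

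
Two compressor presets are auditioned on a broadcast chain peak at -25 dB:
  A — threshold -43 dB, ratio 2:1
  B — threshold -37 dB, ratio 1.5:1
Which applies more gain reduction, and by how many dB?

A: overshoot 18 dB → output overshoot 9 dB → GR 9 dB.
B: overshoot 12 dB → output overshoot 8 dB → GR 4 dB.
A reduces 5 dB more.

A, by 5 dB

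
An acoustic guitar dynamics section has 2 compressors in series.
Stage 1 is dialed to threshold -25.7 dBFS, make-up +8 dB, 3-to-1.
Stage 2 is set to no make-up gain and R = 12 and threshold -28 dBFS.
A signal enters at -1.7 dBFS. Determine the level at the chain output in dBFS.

-26.475 dBFS

Stage 1: -1.7 dBFS is 24 dB over -25.7 dBFS; at 3:1 that becomes 8 dB over, giving -17.7 dBFS; +8 dB make-up → -9.7 dBFS.
Stage 2: -9.7 dBFS is 18.3 dB over -28 dBFS; at 12:1 that becomes 1.525 dB over, giving -26.475 dBFS.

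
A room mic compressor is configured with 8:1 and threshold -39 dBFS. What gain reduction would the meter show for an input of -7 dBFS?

28 dB

-7 dBFS exceeds the threshold by 32 dB.
A 8:1 ratio leaves 4 dB of that excess.
Gain reduction = 32 − 4 = 28 dB.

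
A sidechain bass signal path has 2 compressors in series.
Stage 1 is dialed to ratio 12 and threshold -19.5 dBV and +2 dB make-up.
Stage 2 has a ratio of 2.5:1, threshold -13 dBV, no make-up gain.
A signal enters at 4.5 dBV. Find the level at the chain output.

Stage 1: overshoot 24 dB → 24/12 = 2 dB → -17.5 dBV; +2 dB make-up → -15.5 dBV.
Stage 2: -15.5 dBV ≤ -13 dBV, so stage 2 doesn't engage; output -15.5 dBV.

-15.5 dBV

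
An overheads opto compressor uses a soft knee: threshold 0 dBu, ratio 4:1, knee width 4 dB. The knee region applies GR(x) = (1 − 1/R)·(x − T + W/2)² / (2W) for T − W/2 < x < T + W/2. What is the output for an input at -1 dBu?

x − T + W/2 = -1 − 0 + 2 = 1.
GR = (1 − 1/4) × 1² / 8 = 0.75 × 1 / 8 = 0.09375 dB.
Output = -1 − 0.09375 = -1.09375 dBu.

-1.09375 dBu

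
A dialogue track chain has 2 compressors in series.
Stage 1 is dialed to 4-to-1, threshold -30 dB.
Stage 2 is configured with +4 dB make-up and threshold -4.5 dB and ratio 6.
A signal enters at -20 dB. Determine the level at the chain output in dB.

Stage 1: -20 dB is 10 dB over -30 dB; at 4:1 that becomes 2.5 dB over, giving -27.5 dB.
Stage 2: -27.5 dB is at or below the -4.5 dB threshold — no compression; make-up brings it to -23.5 dB.

-23.5 dB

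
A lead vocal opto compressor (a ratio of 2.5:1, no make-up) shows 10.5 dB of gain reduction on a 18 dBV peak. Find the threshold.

Input is 17.5 dB above T (since output overshoot × R = input overshoot: (7.5 − T)·2.5 = 18 − T gives T = 0.5 dBV).
Check: 0.5 + (18 − 0.5)/2.5 = 0.5 + 7 = 7.5 dBV. ✓

0.5 dBV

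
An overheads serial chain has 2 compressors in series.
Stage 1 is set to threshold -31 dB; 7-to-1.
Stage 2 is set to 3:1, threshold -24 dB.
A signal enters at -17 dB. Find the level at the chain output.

Stage 1: 14 dB above -31 dB, reduced 7:1 to 2 dB above → -29 dB.
Stage 2: -29 dB is at or below the -24 dB threshold — no compression; output -29 dB.

-29 dB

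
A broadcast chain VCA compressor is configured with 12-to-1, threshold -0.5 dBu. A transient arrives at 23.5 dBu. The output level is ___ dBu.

1.5 dBu

The input is 24 dB above the -0.5 dBu threshold.
At 12:1 the overshoot is divided by 12, leaving 2 dB above threshold.
Output = -0.5 + 2 = 1.5 dBu.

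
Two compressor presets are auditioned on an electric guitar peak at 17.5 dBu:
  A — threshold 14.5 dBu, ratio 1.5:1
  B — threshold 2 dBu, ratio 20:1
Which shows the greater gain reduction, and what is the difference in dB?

B, by 13.725 dB

A: GR = 3 − 3/1.5 = 1 dB.
B: GR = 15.5 − 15.5/20 = 14.725 dB.
B applies 13.725 dB more gain reduction.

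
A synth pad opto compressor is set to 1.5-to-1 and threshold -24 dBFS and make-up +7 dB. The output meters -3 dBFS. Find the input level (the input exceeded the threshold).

-3 dBFS

Before make-up, the level was -3 − 7 = -10 dBFS.
The compressed level sits -10 − (-24) = 14 dB over threshold.
Before 1.5:1 compression the overshoot was 14 × 1.5 = 21 dB, so input = -24 + 21 = -3 dBFS.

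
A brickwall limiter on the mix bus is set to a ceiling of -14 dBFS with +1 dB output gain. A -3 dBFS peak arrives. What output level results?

-13 dBFS

A brickwall limiter is an ∞:1 compressor: any input above the ceiling is clamped to -14 dBFS.
Output gain then adds 1 dB: -14 + 1 = -13 dBFS.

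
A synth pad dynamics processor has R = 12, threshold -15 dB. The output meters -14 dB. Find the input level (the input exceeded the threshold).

That's 1 dB above the -15 dB threshold.
Undo the ratio: input overshoot = 1 × 12 = 12 dB, giving input = -3 dB.

-3 dB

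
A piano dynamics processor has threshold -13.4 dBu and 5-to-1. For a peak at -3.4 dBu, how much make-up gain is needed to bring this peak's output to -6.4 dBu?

Without make-up, output = threshold + overshoot/5 = -13.4 + 2 = -11.4 dBu.
Gap to target: 5 dB.

5 dB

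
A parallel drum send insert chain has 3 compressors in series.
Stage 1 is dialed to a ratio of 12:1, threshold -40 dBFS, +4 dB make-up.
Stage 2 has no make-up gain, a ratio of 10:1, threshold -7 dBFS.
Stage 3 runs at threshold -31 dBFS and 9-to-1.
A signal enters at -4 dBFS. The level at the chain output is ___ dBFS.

Stage 1: 36 dB above -40 dBFS, reduced 12:1 to 3 dB above → -37 dBFS; +4 dB make-up → -33 dBFS.
Stage 2: below threshold (-33 ≤ -7); passes unchanged; output -33 dBFS.
Stage 3: -33 dBFS is at or below the -31 dBFS threshold — no compression; output -33 dBFS.

-33 dBFS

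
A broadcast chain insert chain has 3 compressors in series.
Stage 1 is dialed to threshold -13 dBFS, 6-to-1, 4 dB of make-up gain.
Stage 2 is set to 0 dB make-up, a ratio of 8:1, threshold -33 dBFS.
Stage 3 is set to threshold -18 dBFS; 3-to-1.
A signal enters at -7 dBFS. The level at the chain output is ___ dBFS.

-29.875 dBFS

Stage 1: 6 dB above -13 dBFS, reduced 6:1 to 1 dB above → -12 dBFS; +4 dB make-up → -8 dBFS.
Stage 2: -8 dBFS is 25 dB over -33 dBFS; at 8:1 that becomes 3.125 dB over, giving -29.875 dBFS.
Stage 3: -29.875 dBFS is at or below the -18 dBFS threshold — no compression; output -29.875 dBFS.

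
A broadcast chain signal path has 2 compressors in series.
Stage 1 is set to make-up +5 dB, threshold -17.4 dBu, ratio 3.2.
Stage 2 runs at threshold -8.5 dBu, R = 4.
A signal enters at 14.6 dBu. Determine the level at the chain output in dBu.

Stage 1: overshoot 32 dB → 32/3.2 = 10 dB → -7.4 dBu; +5 dB make-up → -2.4 dBu.
Stage 2: overshoot 6.1 dB → 6.1/4 = 1.525 dB → -6.975 dBu.

-6.975 dBu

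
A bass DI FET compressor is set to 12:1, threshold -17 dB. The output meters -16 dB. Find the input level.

Post-compression overshoot = -16 − (-17) = 1 dB.
Before 12:1 compression the overshoot was 1 × 12 = 12 dB, so input = -17 + 12 = -5 dB.

-5 dB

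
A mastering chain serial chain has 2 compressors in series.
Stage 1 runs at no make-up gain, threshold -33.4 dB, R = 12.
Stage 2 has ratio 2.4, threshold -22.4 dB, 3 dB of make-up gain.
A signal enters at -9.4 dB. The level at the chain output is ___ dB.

-28.4 dB

Stage 1: -9.4 dB is 24 dB over -33.4 dB; at 12:1 that becomes 2 dB over, giving -31.4 dB.
Stage 2: below threshold (-31.4 ≤ -22.4); passes unchanged; make-up brings it to -28.4 dB.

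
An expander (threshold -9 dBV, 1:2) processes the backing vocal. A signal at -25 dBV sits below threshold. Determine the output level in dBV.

-41 dBV

Below threshold, a 1:2 expander applies gain = (2−1)×(T − x) of attenuation.
(2−1) × 16 = 16 dB, so output = -25 − 16 = -41 dBV.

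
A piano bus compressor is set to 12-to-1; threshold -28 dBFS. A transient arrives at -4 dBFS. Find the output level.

The input is 24 dB above the -28 dBFS threshold.
At 12:1 the overshoot is divided by 12, leaving 2 dB above threshold.
Output = -28 + 2 = -26 dBFS.

-26 dBFS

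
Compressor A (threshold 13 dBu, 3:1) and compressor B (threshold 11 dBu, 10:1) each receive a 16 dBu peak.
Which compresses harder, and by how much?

B, by 2.5 dB

A: overshoot 3 dB → output overshoot 1 dB → GR 2 dB.
B: overshoot 5 dB → output overshoot 0.5 dB → GR 4.5 dB.
B reduces 2.5 dB more.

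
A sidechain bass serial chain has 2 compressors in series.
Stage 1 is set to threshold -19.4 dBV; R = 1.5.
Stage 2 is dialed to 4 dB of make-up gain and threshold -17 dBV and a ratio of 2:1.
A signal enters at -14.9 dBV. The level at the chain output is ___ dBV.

Stage 1: -14.9 dBV is 4.5 dB over -19.4 dBV; at 1.5:1 that becomes 3 dB over, giving -16.4 dBV.
Stage 2: 0.6 dB above -17 dBV, reduced 2:1 to 0.3 dB above → -16.7 dBV; +4 dB make-up → -12.7 dBV.

-12.7 dBV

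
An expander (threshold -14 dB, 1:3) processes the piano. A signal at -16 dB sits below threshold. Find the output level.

Undershoot = (-14) − (-16) = 2 dB.
At 1:3, that expands to 6 dB under threshold.
Output = -14 − 6 = -20 dB.

-20 dB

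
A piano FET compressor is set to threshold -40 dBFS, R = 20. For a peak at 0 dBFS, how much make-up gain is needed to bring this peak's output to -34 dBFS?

4 dB

The peak compresses to -40 + 40/20 = -38 dBFS.
To reach -34 dBFS requires -34 − (-38) = 4 dB of make-up.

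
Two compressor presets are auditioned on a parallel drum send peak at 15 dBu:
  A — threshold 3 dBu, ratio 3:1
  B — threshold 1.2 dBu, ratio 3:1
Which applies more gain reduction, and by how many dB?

B, by 1.2 dB

A: overshoot 12 dB → output overshoot 4 dB → GR 8 dB.
B: overshoot 13.8 dB → output overshoot 4.6 dB → GR 9.2 dB.
B reduces 1.2 dB more.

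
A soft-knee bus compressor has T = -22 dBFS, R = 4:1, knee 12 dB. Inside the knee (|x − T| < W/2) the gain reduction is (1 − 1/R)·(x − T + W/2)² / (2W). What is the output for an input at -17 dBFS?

-20.78125 dBFS

x − T + W/2 = -17 − (-22) + 6 = 11.
GR = (1 − 1/4) × 11² / 24 = 0.75 × 121 / 24 = 3.78125 dB.
Output = -17 − 3.78125 = -20.78125 dBFS.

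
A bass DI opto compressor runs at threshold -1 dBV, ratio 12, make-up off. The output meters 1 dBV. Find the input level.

Post-compression overshoot = 1 − (-1) = 2 dB.
Undo the ratio: input overshoot = 2 × 12 = 24 dB, giving input = 23 dBV.

23 dBV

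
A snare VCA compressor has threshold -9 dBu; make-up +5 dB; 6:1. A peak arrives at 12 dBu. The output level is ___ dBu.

-0.5 dBu

The input is 21 dB above the -9 dBu threshold.
The 21 dB excess becomes 3.5 dB after 6:1 reduction.
Output = -9 + 3.5 = -5.5 dBu; make-up adds 5 dB, giving -0.5 dBu.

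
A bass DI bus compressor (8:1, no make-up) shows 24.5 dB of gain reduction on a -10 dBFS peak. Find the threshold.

Let T be the threshold. Output overshoot = (input overshoot)/R, so -34.5 − T = (-10 − T)/8.
8·(-34.5 − T) = -10 − T → 7·T = -276 − (-10) = -266.
T = -266/7 = -38 dBFS.

-38 dBFS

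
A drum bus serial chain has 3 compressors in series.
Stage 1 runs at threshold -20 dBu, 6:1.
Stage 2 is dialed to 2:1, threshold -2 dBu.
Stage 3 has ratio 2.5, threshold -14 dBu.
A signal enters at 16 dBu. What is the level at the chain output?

-14 dBu

Stage 1: 36 dB above -20 dBu, reduced 6:1 to 6 dB above → -14 dBu.
Stage 2: -14 dBu is at or below the -2 dBu threshold — no compression; output -14 dBu.
Stage 3: -14 dBu ≤ -14 dBu, so stage 3 doesn't engage; output -14 dBu.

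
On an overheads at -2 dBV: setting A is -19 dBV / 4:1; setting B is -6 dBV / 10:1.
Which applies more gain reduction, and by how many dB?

A: GR = 17 − 17/4 = 12.75 dB.
B: GR = 4 − 4/10 = 3.6 dB.
A applies 9.15 dB more gain reduction.

A, by 9.15 dB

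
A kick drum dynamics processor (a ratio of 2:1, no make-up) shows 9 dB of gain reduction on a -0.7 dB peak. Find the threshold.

-18.7 dB

Let T be the threshold. Output overshoot = (input overshoot)/R, so -9.7 − T = (-0.7 − T)/2.
2·(-9.7 − T) = -0.7 − T → 1·T = -19.4 − (-0.7) = -18.7.
T = -18.7/1 = -18.7 dB.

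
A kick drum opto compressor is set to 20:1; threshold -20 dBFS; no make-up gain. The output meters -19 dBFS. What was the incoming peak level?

Post-compression overshoot = -19 − (-20) = 1 dB.
Undo the ratio: input overshoot = 1 × 20 = 20 dB, giving input = 0 dBFS.

0 dBFS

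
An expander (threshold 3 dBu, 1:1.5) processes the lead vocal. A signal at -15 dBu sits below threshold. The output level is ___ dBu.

The input is 18 dB below the 3 dBu threshold.
A 1:1.5 expander multiplies undershoot by 1.5: 18 × 1.5 = 27 dB below threshold.
Output = 3 − 27 = -24 dBu.

-24 dBu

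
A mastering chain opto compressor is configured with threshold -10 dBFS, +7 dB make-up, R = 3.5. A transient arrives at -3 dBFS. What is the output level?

-3 dBFS sits 7 dB over threshold.
3.5:1 compression reduces that to 7/3.5 = 2 dB over.
So the level is -10 + 2 = -8 dBFS; make-up adds 7 dB, giving -1 dBFS.

-1 dBFS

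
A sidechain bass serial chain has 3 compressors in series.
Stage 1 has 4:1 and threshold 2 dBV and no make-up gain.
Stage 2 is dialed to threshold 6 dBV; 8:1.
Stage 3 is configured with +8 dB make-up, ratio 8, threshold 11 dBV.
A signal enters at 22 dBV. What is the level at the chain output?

Stage 1: overshoot 20 dB → 20/4 = 5 dB → 7 dBV.
Stage 2: 7 dBV is 1 dB over 6 dBV; at 8:1 that becomes 0.125 dB over, giving 6.125 dBV.
Stage 3: 6.125 dBV is at or below the 11 dBV threshold — no compression; make-up brings it to 14.125 dBV.

14.125 dBV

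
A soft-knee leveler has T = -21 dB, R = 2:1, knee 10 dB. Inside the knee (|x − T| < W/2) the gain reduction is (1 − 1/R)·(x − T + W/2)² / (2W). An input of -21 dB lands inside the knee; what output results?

-21.625 dB

x − T + W/2 = -21 − (-21) + 5 = 5.
GR = (1 − 1/2) × 5² / 20 = 0.5 × 25 / 20 = 0.625 dB.
Output = -21 − 0.625 = -21.625 dB.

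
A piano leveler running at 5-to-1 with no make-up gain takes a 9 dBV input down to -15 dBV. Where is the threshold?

Gain reduction = 9 − (-15) = 24 dB; output overshoot = GR / (R − 1) = 24 / 4 = 6 dB.
Threshold = output − output overshoot = -15 − 6 = -21 dBV.

-21 dBV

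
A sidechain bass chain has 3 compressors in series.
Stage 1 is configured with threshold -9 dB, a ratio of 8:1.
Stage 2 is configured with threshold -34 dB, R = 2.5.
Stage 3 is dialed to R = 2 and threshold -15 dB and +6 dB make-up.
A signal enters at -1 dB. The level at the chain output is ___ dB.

-17.6 dB

Stage 1: overshoot 8 dB → 8/8 = 1 dB → -8 dB.
Stage 2: 26 dB above -34 dB, reduced 2.5:1 to 10.4 dB above → -23.6 dB.
Stage 3: -23.6 dB ≤ -15 dB, so stage 3 doesn't engage; make-up brings it to -17.6 dB.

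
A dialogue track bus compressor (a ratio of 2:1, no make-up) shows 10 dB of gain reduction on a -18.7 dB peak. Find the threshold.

-38.7 dB

Input is 20 dB above T (since output overshoot × R = input overshoot: (-28.7 − T)·2 = -18.7 − T gives T = -38.7 dB).
Check: -38.7 + (-18.7 − (-38.7))/2 = -38.7 + 10 = -28.7 dB. ✓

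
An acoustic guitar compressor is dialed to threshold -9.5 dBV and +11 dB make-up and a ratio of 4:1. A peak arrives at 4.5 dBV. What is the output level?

Overshoot: 4.5 − (-9.5) = 14 dB.
4:1 compression reduces that to 14/4 = 3.5 dB over.
So the level is -9.5 + 3.5 = -6 dBV; make-up adds 11 dB, giving 5 dBV.

5 dBV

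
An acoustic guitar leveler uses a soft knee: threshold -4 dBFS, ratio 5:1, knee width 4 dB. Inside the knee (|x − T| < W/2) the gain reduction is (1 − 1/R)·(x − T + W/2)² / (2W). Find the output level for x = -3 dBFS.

x − T + W/2 = -3 − (-4) + 2 = 3.
GR = (1 − 1/5) × 3² / 8 = 0.8 × 9 / 8 = 0.9 dB.
Output = -3 − 0.9 = -3.9 dBFS.

-3.9 dBFS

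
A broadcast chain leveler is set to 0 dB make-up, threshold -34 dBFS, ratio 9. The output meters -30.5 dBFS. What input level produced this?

-2.5 dBFS

That's 3.5 dB above the -34 dBFS threshold.
Undo the ratio: input overshoot = 3.5 × 9 = 31.5 dB, giving input = -2.5 dBFS.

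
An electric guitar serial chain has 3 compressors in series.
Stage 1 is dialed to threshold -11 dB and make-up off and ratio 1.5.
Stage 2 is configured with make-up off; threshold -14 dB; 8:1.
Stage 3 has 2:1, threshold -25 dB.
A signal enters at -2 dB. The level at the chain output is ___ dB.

Stage 1: overshoot 9 dB → 9/1.5 = 6 dB → -5 dB.
Stage 2: 9 dB above -14 dB, reduced 8:1 to 1.125 dB above → -12.875 dB.
Stage 3: overshoot 12.125 dB → 12.125/2 = 6.0625 dB → -18.9375 dB.

-18.9375 dB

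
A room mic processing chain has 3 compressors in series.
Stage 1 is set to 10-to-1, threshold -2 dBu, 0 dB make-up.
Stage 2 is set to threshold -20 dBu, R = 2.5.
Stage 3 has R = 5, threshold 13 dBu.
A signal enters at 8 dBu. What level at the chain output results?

Stage 1: overshoot 10 dB → 10/10 = 1 dB → -1 dBu.
Stage 2: overshoot 19 dB → 19/2.5 = 7.6 dB → -12.4 dBu.
Stage 3: below threshold (-12.4 ≤ 13); passes unchanged; output -12.4 dBu.

-12.4 dBu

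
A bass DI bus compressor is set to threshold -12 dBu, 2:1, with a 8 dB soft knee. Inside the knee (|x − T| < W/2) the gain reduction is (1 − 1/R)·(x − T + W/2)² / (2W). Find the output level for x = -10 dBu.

x − T + W/2 = -10 − (-12) + 4 = 6.
GR = (1 − 1/2) × 6² / 16 = 0.5 × 36 / 16 = 1.125 dB.
Output = -10 − 1.125 = -11.125 dBu.

-11.125 dBu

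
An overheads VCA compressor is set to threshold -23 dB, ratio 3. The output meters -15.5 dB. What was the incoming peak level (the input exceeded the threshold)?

That's 7.5 dB above the -23 dB threshold.
Before 3:1 compression the overshoot was 7.5 × 3 = 22.5 dB, so input = -23 + 22.5 = -0.5 dB.

-0.5 dB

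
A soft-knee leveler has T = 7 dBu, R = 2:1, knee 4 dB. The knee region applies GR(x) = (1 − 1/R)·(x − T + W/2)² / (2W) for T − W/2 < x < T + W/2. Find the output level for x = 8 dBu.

7.4375 dBu

x − T + W/2 = 8 − 7 + 2 = 3.
GR = (1 − 1/2) × 3² / 8 = 0.5 × 9 / 8 = 0.5625 dB.
Output = 8 − 0.5625 = 7.4375 dBu.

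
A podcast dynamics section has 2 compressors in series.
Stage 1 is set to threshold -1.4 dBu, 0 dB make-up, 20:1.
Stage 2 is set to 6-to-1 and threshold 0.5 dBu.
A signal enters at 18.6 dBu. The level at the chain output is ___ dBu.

-0.4 dBu

Stage 1: 18.6 dBu is 20 dB over -1.4 dBu; at 20:1 that becomes 1 dB over, giving -0.4 dBu.
Stage 2: -0.4 dBu is at or below the 0.5 dBu threshold — no compression; output -0.4 dBu.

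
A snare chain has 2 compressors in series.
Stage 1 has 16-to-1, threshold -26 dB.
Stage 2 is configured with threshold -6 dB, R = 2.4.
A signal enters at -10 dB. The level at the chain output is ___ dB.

-25 dB

Stage 1: overshoot 16 dB → 16/16 = 1 dB → -25 dB.
Stage 2: -25 dB ≤ -6 dB, so stage 2 doesn't engage; output -25 dB.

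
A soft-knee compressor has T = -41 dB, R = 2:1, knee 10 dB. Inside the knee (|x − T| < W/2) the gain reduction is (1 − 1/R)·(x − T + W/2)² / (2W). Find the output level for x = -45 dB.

x − T + W/2 = -45 − (-41) + 5 = 1.
GR = (1 − 1/2) × 1² / 20 = 0.5 × 1 / 20 = 0.025 dB.
Output = -45 − 0.025 = -45.025 dB.

-45.025 dB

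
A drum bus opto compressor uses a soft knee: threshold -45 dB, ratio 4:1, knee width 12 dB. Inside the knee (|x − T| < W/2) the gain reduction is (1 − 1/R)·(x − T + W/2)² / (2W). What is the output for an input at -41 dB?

-44.125 dB

x − T + W/2 = -41 − (-45) + 6 = 10.
GR = (1 − 1/4) × 10² / 24 = 0.75 × 100 / 24 = 3.125 dB.
Output = -41 − 3.125 = -44.125 dB.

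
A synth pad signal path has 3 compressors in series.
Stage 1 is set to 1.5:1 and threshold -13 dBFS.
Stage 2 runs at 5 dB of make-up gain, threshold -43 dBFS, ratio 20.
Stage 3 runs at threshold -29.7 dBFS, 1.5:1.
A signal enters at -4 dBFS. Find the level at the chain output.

-36.2 dBFS

Stage 1: overshoot 9 dB → 9/1.5 = 6 dB → -7 dBFS.
Stage 2: overshoot 36 dB → 36/20 = 1.8 dB → -41.2 dBFS; +5 dB make-up → -36.2 dBFS.
Stage 3: below threshold (-36.2 ≤ -29.7); passes unchanged; output -36.2 dBFS.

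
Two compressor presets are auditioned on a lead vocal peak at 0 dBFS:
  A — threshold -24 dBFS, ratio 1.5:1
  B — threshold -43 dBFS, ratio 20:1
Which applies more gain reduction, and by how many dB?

A: overshoot 24 dB → output overshoot 16 dB → GR 8 dB.
B: overshoot 43 dB → output overshoot 2.15 dB → GR 40.85 dB.
Difference: 32.85 dB in favour of B.

B, by 32.85 dB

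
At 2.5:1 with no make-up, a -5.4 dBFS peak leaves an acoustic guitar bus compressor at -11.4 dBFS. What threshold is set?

Input is 10 dB above T (since output overshoot × R = input overshoot: (-11.4 − T)·2.5 = -5.4 − T gives T = -15.4 dBFS).
Check: -15.4 + (-5.4 − (-15.4))/2.5 = -15.4 + 4 = -11.4 dBFS. ✓

-15.4 dBFS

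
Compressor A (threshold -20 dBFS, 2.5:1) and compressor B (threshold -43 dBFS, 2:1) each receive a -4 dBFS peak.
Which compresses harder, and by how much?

B, by 9.9 dB

A: GR = 16 − 16/2.5 = 9.6 dB.
B: GR = 39 − 39/2 = 19.5 dB.
B applies 9.9 dB more gain reduction.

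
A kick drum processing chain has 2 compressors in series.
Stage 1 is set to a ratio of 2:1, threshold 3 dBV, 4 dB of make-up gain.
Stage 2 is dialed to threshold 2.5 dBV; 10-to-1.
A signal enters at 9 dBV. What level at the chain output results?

Stage 1: 6 dB above 3 dBV, reduced 2:1 to 3 dB above → 6 dBV; +4 dB make-up → 10 dBV.
Stage 2: overshoot 7.5 dB → 7.5/10 = 0.75 dB → 3.25 dBV.

3.25 dBV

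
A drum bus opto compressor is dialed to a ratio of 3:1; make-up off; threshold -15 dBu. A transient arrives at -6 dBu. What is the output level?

-12 dBu

Overshoot: -6 − (-15) = 9 dB.
The 9 dB excess becomes 3 dB after 3:1 reduction.
That puts the output at -12 dBu.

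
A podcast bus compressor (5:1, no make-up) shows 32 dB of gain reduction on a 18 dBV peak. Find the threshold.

Gain reduction = 18 − (-14) = 32 dB; output overshoot = GR / (R − 1) = 32 / 4 = 8 dB.
Threshold = output − output overshoot = -14 − 8 = -22 dBV.

-22 dBV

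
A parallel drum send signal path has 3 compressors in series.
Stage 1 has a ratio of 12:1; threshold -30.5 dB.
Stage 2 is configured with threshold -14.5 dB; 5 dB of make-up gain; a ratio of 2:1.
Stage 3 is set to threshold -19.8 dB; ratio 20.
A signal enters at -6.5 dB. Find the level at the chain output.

Stage 1: -6.5 dB is 24 dB over -30.5 dB; at 12:1 that becomes 2 dB over, giving -28.5 dB.
Stage 2: -28.5 dB is at or below the -14.5 dB threshold — no compression; make-up brings it to -23.5 dB.
Stage 3: -23.5 dB is at or below the -19.8 dB threshold — no compression; output -23.5 dB.

-23.5 dB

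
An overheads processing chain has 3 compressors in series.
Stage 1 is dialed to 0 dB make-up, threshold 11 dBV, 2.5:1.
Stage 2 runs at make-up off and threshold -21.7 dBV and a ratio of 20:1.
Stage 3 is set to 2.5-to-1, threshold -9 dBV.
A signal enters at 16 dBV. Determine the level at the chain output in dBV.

Stage 1: 5 dB above 11 dBV, reduced 2.5:1 to 2 dB above → 13 dBV.
Stage 2: overshoot 34.7 dB → 34.7/20 = 1.735 dB → -19.965 dBV.
Stage 3: below threshold (-19.965 ≤ -9); passes unchanged; output -19.965 dBV.

-19.965 dBV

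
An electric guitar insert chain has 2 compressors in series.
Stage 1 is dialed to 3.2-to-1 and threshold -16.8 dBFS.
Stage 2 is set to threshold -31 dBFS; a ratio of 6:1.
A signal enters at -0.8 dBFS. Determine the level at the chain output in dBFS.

Stage 1: -0.8 dBFS is 16 dB over -16.8 dBFS; at 3.2:1 that becomes 5 dB over, giving -11.8 dBFS.
Stage 2: overshoot 19.2 dB → 19.2/6 = 3.2 dB → -27.8 dBFS.

-27.8 dBFS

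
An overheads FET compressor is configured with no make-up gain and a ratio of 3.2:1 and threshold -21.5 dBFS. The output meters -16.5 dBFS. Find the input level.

The compressed level sits -16.5 − (-21.5) = 5 dB over threshold.
Input overshoot = R × output overshoot = 16 dB → input = -21.5 + 16 = -5.5 dBFS.

-5.5 dBFS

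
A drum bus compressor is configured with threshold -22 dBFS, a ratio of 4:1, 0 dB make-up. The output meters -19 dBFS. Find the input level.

-10 dBFS

Post-compression overshoot = -19 − (-22) = 3 dB.
Input overshoot = R × output overshoot = 12 dB → input = -22 + 12 = -10 dBFS.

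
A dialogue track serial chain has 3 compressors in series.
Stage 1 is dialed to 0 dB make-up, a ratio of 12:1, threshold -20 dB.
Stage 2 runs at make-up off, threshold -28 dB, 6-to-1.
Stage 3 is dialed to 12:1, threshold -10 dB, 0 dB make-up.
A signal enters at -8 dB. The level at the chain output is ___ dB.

-26.5 dB

Stage 1: overshoot 12 dB → 12/12 = 1 dB → -19 dB.
Stage 2: -19 dB is 9 dB over -28 dB; at 6:1 that becomes 1.5 dB over, giving -26.5 dB.
Stage 3: -26.5 dB ≤ -10 dB, so stage 3 doesn't engage; output -26.5 dB.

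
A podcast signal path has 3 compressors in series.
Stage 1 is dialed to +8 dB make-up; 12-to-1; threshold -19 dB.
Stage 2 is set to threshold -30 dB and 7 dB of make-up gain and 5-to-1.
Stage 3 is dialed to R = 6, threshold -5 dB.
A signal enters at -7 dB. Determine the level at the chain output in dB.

Stage 1: 12 dB above -19 dB, reduced 12:1 to 1 dB above → -18 dB; +8 dB make-up → -10 dB.
Stage 2: overshoot 20 dB → 20/5 = 4 dB → -26 dB; +7 dB make-up → -19 dB.
Stage 3: -19 dB is at or below the -5 dB threshold — no compression; output -19 dB.

-19 dB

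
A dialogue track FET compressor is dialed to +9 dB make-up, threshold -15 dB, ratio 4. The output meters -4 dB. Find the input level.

-7 dB

Before make-up, the level was -4 − 9 = -13 dB.
The compressed level sits -13 − (-15) = 2 dB over threshold.
Undo the ratio: input overshoot = 2 × 4 = 8 dB, giving input = -7 dB.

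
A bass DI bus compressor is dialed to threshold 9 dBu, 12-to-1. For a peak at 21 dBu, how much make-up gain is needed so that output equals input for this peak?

Without make-up, output = threshold + overshoot/12 = 9 + 1 = 10 dBu.
Gap to target: 11 dB.

11 dB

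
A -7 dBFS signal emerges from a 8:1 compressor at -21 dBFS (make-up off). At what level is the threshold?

-23 dBFS

Input is 16 dB above T (since output overshoot × R = input overshoot: (-21 − T)·8 = -7 − T gives T = -23 dBFS).
Check: -23 + (-7 − (-23))/8 = -23 + 2 = -21 dBFS. ✓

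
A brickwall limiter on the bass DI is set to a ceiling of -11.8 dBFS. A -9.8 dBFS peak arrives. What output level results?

-11.8 dBFS

At ∞:1, everything above -11.8 dBFS is held at the ceiling.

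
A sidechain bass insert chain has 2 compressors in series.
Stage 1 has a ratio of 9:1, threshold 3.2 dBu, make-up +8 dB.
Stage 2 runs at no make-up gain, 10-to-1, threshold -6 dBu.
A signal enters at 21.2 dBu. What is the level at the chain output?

Stage 1: 21.2 dBu is 18 dB over 3.2 dBu; at 9:1 that becomes 2 dB over, giving 5.2 dBu; +8 dB make-up → 13.2 dBu.
Stage 2: 19.2 dB above -6 dBu, reduced 10:1 to 1.92 dB above → -4.08 dBu.

-4.08 dBu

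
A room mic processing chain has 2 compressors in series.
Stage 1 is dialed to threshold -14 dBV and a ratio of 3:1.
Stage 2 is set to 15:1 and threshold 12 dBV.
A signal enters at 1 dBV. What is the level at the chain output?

-9 dBV

Stage 1: overshoot 15 dB → 15/3 = 5 dB → -9 dBV.
Stage 2: -9 dBV ≤ 12 dBV, so stage 2 doesn't engage; output -9 dBV.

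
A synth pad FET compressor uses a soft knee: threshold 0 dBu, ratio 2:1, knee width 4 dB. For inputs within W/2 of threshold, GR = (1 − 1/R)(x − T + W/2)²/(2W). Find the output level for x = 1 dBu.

0.4375 dBu

x − T + W/2 = 1 − 0 + 2 = 3.
GR = (1 − 1/2) × 3² / 8 = 0.5 × 9 / 8 = 0.5625 dB.
Output = 1 − 0.5625 = 0.4375 dBu.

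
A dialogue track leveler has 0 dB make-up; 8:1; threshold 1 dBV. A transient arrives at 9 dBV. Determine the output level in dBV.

2 dBV

9 dBV sits 8 dB over threshold.
8:1 compression reduces that to 8/8 = 1 dB over.
Output = 1 + 1 = 2 dBV.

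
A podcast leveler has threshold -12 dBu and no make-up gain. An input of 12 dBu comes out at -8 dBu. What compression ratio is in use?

6:1

Input overshoot = 12 − (-12) = 24 dB; output overshoot = -8 − (-12) = 4 dB.
Ratio = 24 / 4 = 6.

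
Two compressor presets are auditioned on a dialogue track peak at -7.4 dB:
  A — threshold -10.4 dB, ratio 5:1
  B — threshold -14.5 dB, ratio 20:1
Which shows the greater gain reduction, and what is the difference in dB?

A: overshoot 3 dB → output overshoot 0.6 dB → GR 2.4 dB.
B: overshoot 7.1 dB → output overshoot 0.355 dB → GR 6.745 dB.
B applies 4.345 dB more gain reduction.

B, by 4.345 dB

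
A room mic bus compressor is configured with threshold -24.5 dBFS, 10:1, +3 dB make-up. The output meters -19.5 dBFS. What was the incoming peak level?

Remove make-up: -19.5 − 3 = -22.5 dBFS.
The compressed level sits -22.5 − (-24.5) = 2 dB over threshold.
Before 10:1 compression the overshoot was 2 × 10 = 20 dB, so input = -24.5 + 20 = -4.5 dBFS.

-4.5 dBFS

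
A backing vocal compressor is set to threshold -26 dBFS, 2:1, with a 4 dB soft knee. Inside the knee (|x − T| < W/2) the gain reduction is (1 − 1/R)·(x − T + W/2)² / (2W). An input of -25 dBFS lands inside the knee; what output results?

-25.5625 dBFS

x − T + W/2 = -25 − (-26) + 2 = 3.
GR = (1 − 1/2) × 3² / 8 = 0.5 × 9 / 8 = 0.5625 dB.
Output = -25 − 0.5625 = -25.5625 dBFS.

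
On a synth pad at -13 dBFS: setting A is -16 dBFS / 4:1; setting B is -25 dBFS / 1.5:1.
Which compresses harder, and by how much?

A: overshoot 3 dB → output overshoot 0.75 dB → GR 2.25 dB.
B: overshoot 12 dB → output overshoot 8 dB → GR 4 dB.
B reduces 1.75 dB more.

B, by 1.75 dB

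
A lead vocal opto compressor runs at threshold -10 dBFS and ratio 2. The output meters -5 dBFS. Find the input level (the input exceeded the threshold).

The compressed level sits -5 − (-10) = 5 dB over threshold.
Undo the ratio: input overshoot = 5 × 2 = 10 dB, giving input = 0 dBFS.

0 dBFS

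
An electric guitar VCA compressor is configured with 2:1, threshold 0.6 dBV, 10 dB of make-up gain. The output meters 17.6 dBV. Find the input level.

Remove make-up: 17.6 − 10 = 7.6 dBV.
That's 7 dB above the 0.6 dBV threshold.
Undo the ratio: input overshoot = 7 × 2 = 14 dB, giving input = 14.6 dBV.

14.6 dBV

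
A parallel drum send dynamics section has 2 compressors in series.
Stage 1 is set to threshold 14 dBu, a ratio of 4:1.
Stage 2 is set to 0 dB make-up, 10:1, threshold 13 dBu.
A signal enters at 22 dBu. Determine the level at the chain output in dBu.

Stage 1: 8 dB above 14 dBu, reduced 4:1 to 2 dB above → 16 dBu.
Stage 2: 16 dBu is 3 dB over 13 dBu; at 10:1 that becomes 0.3 dB over, giving 13.3 dBu.

13.3 dBu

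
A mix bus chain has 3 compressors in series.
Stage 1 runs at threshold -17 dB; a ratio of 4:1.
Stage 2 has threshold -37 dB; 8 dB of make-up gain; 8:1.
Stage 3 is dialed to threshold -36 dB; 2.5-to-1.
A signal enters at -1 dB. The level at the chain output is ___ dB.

Stage 1: 16 dB above -17 dB, reduced 4:1 to 4 dB above → -13 dB.
Stage 2: 24 dB above -37 dB, reduced 8:1 to 3 dB above → -34 dB; +8 dB make-up → -26 dB.
Stage 3: -26 dB is 10 dB over -36 dB; at 2.5:1 that becomes 4 dB over, giving -32 dB.

-32 dB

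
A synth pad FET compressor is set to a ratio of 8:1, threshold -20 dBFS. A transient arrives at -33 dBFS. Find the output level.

-33 dBFS

-33 dBFS is 13 dB below the -20 dBFS threshold, so no gain reduction is applied.
Output = input = -33 dBFS.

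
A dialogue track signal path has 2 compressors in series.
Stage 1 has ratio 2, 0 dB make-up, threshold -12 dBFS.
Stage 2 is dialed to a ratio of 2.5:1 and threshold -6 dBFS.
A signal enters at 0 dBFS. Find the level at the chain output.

Stage 1: overshoot 12 dB → 12/2 = 6 dB → -6 dBFS.
Stage 2: -6 dBFS is at or below the -6 dBFS threshold — no compression; output -6 dBFS.

-6 dBFS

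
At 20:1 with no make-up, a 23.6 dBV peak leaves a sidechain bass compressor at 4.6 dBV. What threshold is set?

Input is 20 dB above T (since output overshoot × R = input overshoot: (4.6 − T)·20 = 23.6 − T gives T = 3.6 dBV).
Check: 3.6 + (23.6 − 3.6)/20 = 3.6 + 1 = 4.6 dBV. ✓

3.6 dBV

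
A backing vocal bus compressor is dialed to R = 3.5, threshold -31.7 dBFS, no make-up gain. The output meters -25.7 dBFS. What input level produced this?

Post-compression overshoot = -25.7 − (-31.7) = 6 dB.
Input overshoot = R × output overshoot = 21 dB → input = -31.7 + 21 = -10.7 dBFS.

-10.7 dBFS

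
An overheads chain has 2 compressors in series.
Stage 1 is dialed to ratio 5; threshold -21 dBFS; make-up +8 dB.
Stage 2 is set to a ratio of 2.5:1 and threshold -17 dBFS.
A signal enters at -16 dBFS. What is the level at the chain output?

Stage 1: overshoot 5 dB → 5/5 = 1 dB → -20 dBFS; +8 dB make-up → -12 dBFS.
Stage 2: -12 dBFS is 5 dB over -17 dBFS; at 2.5:1 that becomes 2 dB over, giving -15 dBFS.

-15 dBFS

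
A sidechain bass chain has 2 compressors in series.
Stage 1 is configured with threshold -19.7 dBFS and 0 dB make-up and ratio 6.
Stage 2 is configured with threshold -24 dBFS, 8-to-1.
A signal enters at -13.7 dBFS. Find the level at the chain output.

Stage 1: -13.7 dBFS is 6 dB over -19.7 dBFS; at 6:1 that becomes 1 dB over, giving -18.7 dBFS.
Stage 2: 5.3 dB above -24 dBFS, reduced 8:1 to 0.6625 dB above → -23.3375 dBFS.

-23.3375 dBFS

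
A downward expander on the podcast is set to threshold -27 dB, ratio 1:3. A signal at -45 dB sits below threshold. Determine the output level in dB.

-81 dB

Below threshold, a 1:3 expander applies gain = (3−1)×(T − x) of attenuation.
(3−1) × 18 = 36 dB, so output = -45 − 36 = -81 dB.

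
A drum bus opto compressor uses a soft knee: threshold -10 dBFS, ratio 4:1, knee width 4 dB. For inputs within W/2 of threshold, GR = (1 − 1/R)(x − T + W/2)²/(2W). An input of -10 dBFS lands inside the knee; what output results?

x − T + W/2 = -10 − (-10) + 2 = 2.
GR = (1 − 1/4) × 2² / 8 = 0.75 × 4 / 8 = 0.375 dB.
Output = -10 − 0.375 = -10.375 dBFS.

-10.375 dBFS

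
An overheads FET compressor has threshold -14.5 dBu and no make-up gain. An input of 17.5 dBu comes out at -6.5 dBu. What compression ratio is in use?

Input overshoot = 17.5 − (-14.5) = 32 dB; output overshoot = -6.5 − (-14.5) = 8 dB.
Ratio = 32 / 8 = 4.

4:1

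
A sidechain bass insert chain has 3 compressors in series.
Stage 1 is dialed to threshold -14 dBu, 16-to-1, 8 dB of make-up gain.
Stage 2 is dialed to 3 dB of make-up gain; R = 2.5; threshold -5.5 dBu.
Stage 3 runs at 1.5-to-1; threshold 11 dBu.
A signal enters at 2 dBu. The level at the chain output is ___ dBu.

Stage 1: overshoot 16 dB → 16/16 = 1 dB → -13 dBu; +8 dB make-up → -5 dBu.
Stage 2: 0.5 dB above -5.5 dBu, reduced 2.5:1 to 0.2 dB above → -5.3 dBu; +3 dB make-up → -2.3 dBu.
Stage 3: -2.3 dBu is at or below the 11 dBu threshold — no compression; output -2.3 dBu.

-2.3 dBu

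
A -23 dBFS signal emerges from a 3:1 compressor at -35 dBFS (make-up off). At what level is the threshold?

Let T be the threshold. Output overshoot = (input overshoot)/R, so -35 − T = (-23 − T)/3.
3·(-35 − T) = -23 − T → 2·T = -105 − (-23) = -82.
T = -82/2 = -41 dBFS.

-41 dBFS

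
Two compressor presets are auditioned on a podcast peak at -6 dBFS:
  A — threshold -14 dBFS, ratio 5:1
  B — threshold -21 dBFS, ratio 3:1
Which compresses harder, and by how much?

A: GR = 8 − 8/5 = 6.4 dB.
B: GR = 15 − 15/3 = 10 dB.
B reduces 3.6 dB more.

B, by 3.6 dB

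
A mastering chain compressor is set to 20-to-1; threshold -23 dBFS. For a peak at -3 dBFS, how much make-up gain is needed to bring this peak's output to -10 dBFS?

12 dB

Without make-up, output = threshold + overshoot/20 = -23 + 1 = -22 dBFS.
Gap to target: 12 dB.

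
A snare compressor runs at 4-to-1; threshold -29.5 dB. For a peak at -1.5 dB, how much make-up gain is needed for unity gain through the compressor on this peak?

21 dB

Overshoot 28 dB → 28/4 = 7 dB after compression, so the compressed level is -29.5 + 7 = -22.5 dB.
Make-up = target − compressed = -1.5 − (-22.5) = 21 dB.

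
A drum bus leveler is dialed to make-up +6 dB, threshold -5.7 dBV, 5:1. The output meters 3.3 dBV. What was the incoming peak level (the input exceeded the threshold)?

9.3 dBV

Stripping the +6 dB make-up gives -2.7 dBV at the gain stage.
Post-compression overshoot = -2.7 − (-5.7) = 3 dB.
Input overshoot = R × output overshoot = 15 dB → input = -5.7 + 15 = 9.3 dBV.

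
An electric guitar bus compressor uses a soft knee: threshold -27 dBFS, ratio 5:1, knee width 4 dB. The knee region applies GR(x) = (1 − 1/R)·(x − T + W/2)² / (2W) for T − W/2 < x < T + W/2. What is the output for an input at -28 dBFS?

-28.1 dBFS

x − T + W/2 = -28 − (-27) + 2 = 1.
GR = (1 − 1/5) × 1² / 8 = 0.8 × 1 / 8 = 0.1 dB.
Output = -28 − 0.1 = -28.1 dBFS.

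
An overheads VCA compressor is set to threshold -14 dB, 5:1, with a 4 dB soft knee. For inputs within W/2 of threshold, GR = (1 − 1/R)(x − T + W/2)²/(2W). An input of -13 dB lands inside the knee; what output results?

-13.9 dB

x − T + W/2 = -13 − (-14) + 2 = 3.
GR = (1 − 1/5) × 3² / 8 = 0.8 × 9 / 8 = 0.9 dB.
Output = -13 − 0.9 = -13.9 dB.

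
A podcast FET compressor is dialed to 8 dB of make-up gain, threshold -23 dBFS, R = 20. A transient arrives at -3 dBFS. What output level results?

-3 dBFS sits 20 dB over threshold.
20:1 compression reduces that to 20/20 = 1 dB over.
So the level is -23 + 1 = -22 dBFS; make-up adds 8 dB, giving -14 dBFS.

-14 dBFS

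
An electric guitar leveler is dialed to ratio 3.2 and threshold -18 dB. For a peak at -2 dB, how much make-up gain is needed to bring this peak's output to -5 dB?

8 dB

Without make-up, output = threshold + overshoot/3.2 = -18 + 5 = -13 dB.
Gap to target: 8 dB.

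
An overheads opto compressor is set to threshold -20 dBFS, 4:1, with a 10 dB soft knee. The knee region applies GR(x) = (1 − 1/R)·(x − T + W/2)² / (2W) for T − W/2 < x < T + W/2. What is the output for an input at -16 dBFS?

x − T + W/2 = -16 − (-20) + 5 = 9.
GR = (1 − 1/4) × 9² / 20 = 0.75 × 81 / 20 = 3.0375 dB.
Output = -16 − 3.0375 = -19.0375 dBFS.

-19.0375 dBFS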